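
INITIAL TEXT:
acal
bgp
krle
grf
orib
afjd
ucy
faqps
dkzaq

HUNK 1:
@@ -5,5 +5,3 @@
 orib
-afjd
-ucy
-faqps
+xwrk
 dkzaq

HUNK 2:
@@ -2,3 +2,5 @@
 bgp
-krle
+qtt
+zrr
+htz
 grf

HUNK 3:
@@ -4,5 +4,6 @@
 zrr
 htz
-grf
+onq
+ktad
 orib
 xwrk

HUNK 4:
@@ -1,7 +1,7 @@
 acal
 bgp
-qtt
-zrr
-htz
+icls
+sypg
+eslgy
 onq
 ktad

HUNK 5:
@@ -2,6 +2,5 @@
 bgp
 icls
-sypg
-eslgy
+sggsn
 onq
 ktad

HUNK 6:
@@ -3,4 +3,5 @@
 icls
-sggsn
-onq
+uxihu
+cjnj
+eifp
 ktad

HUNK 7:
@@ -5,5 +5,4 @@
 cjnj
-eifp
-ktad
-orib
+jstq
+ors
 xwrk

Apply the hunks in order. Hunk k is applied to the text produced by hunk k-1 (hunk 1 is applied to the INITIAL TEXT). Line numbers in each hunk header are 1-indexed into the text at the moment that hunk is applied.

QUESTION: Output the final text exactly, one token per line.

Hunk 1: at line 5 remove [afjd,ucy,faqps] add [xwrk] -> 7 lines: acal bgp krle grf orib xwrk dkzaq
Hunk 2: at line 2 remove [krle] add [qtt,zrr,htz] -> 9 lines: acal bgp qtt zrr htz grf orib xwrk dkzaq
Hunk 3: at line 4 remove [grf] add [onq,ktad] -> 10 lines: acal bgp qtt zrr htz onq ktad orib xwrk dkzaq
Hunk 4: at line 1 remove [qtt,zrr,htz] add [icls,sypg,eslgy] -> 10 lines: acal bgp icls sypg eslgy onq ktad orib xwrk dkzaq
Hunk 5: at line 2 remove [sypg,eslgy] add [sggsn] -> 9 lines: acal bgp icls sggsn onq ktad orib xwrk dkzaq
Hunk 6: at line 3 remove [sggsn,onq] add [uxihu,cjnj,eifp] -> 10 lines: acal bgp icls uxihu cjnj eifp ktad orib xwrk dkzaq
Hunk 7: at line 5 remove [eifp,ktad,orib] add [jstq,ors] -> 9 lines: acal bgp icls uxihu cjnj jstq ors xwrk dkzaq

Answer: acal
bgp
icls
uxihu
cjnj
jstq
ors
xwrk
dkzaq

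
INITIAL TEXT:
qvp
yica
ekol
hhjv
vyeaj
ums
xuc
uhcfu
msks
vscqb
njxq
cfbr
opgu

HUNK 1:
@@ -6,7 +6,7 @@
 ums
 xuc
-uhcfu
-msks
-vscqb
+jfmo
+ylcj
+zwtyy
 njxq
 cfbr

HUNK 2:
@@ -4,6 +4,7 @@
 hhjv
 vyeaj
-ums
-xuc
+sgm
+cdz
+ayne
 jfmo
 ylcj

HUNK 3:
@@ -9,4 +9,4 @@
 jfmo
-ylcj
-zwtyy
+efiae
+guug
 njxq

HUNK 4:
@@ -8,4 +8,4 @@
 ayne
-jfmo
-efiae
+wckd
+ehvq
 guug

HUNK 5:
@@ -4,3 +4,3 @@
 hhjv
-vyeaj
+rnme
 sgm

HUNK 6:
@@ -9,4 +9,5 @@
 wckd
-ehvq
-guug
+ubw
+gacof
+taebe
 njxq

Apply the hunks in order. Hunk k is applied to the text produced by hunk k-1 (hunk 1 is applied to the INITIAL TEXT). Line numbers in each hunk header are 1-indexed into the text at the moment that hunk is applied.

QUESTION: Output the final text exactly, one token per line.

Answer: qvp
yica
ekol
hhjv
rnme
sgm
cdz
ayne
wckd
ubw
gacof
taebe
njxq
cfbr
opgu

Derivation:
Hunk 1: at line 6 remove [uhcfu,msks,vscqb] add [jfmo,ylcj,zwtyy] -> 13 lines: qvp yica ekol hhjv vyeaj ums xuc jfmo ylcj zwtyy njxq cfbr opgu
Hunk 2: at line 4 remove [ums,xuc] add [sgm,cdz,ayne] -> 14 lines: qvp yica ekol hhjv vyeaj sgm cdz ayne jfmo ylcj zwtyy njxq cfbr opgu
Hunk 3: at line 9 remove [ylcj,zwtyy] add [efiae,guug] -> 14 lines: qvp yica ekol hhjv vyeaj sgm cdz ayne jfmo efiae guug njxq cfbr opgu
Hunk 4: at line 8 remove [jfmo,efiae] add [wckd,ehvq] -> 14 lines: qvp yica ekol hhjv vyeaj sgm cdz ayne wckd ehvq guug njxq cfbr opgu
Hunk 5: at line 4 remove [vyeaj] add [rnme] -> 14 lines: qvp yica ekol hhjv rnme sgm cdz ayne wckd ehvq guug njxq cfbr opgu
Hunk 6: at line 9 remove [ehvq,guug] add [ubw,gacof,taebe] -> 15 lines: qvp yica ekol hhjv rnme sgm cdz ayne wckd ubw gacof taebe njxq cfbr opgu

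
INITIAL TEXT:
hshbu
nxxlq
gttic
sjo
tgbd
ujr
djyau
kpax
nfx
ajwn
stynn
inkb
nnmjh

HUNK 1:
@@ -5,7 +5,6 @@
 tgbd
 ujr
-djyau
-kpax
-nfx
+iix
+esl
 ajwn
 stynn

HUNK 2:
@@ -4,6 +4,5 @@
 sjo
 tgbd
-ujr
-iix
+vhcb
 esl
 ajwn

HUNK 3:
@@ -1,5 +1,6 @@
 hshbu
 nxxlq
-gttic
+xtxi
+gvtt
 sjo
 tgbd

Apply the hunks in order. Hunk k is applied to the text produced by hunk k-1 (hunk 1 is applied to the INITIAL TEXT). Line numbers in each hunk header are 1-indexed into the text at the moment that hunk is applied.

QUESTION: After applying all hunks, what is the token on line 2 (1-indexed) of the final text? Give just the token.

Answer: nxxlq

Derivation:
Hunk 1: at line 5 remove [djyau,kpax,nfx] add [iix,esl] -> 12 lines: hshbu nxxlq gttic sjo tgbd ujr iix esl ajwn stynn inkb nnmjh
Hunk 2: at line 4 remove [ujr,iix] add [vhcb] -> 11 lines: hshbu nxxlq gttic sjo tgbd vhcb esl ajwn stynn inkb nnmjh
Hunk 3: at line 1 remove [gttic] add [xtxi,gvtt] -> 12 lines: hshbu nxxlq xtxi gvtt sjo tgbd vhcb esl ajwn stynn inkb nnmjh
Final line 2: nxxlq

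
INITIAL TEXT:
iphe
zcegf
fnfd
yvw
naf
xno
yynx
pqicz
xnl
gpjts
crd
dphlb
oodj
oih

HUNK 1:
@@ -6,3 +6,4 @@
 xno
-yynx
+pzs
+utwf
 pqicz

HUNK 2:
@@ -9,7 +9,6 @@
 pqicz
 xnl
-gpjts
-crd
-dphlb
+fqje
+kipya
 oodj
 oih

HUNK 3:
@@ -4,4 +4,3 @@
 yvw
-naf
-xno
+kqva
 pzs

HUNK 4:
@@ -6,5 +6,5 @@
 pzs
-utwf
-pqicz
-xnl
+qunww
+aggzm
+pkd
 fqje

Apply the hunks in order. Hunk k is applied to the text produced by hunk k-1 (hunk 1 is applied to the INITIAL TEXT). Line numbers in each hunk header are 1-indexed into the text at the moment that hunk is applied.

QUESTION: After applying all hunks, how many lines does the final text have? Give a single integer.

Answer: 13

Derivation:
Hunk 1: at line 6 remove [yynx] add [pzs,utwf] -> 15 lines: iphe zcegf fnfd yvw naf xno pzs utwf pqicz xnl gpjts crd dphlb oodj oih
Hunk 2: at line 9 remove [gpjts,crd,dphlb] add [fqje,kipya] -> 14 lines: iphe zcegf fnfd yvw naf xno pzs utwf pqicz xnl fqje kipya oodj oih
Hunk 3: at line 4 remove [naf,xno] add [kqva] -> 13 lines: iphe zcegf fnfd yvw kqva pzs utwf pqicz xnl fqje kipya oodj oih
Hunk 4: at line 6 remove [utwf,pqicz,xnl] add [qunww,aggzm,pkd] -> 13 lines: iphe zcegf fnfd yvw kqva pzs qunww aggzm pkd fqje kipya oodj oih
Final line count: 13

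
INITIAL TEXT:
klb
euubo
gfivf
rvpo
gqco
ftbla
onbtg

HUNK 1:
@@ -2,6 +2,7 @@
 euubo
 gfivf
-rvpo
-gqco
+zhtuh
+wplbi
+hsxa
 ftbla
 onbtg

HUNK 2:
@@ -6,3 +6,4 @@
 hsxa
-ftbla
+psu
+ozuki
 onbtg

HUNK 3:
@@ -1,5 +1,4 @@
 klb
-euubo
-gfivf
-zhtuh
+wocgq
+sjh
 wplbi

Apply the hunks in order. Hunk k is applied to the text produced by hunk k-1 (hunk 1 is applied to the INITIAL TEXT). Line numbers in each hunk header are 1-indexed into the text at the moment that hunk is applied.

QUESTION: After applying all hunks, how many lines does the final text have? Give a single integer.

Hunk 1: at line 2 remove [rvpo,gqco] add [zhtuh,wplbi,hsxa] -> 8 lines: klb euubo gfivf zhtuh wplbi hsxa ftbla onbtg
Hunk 2: at line 6 remove [ftbla] add [psu,ozuki] -> 9 lines: klb euubo gfivf zhtuh wplbi hsxa psu ozuki onbtg
Hunk 3: at line 1 remove [euubo,gfivf,zhtuh] add [wocgq,sjh] -> 8 lines: klb wocgq sjh wplbi hsxa psu ozuki onbtg
Final line count: 8

Answer: 8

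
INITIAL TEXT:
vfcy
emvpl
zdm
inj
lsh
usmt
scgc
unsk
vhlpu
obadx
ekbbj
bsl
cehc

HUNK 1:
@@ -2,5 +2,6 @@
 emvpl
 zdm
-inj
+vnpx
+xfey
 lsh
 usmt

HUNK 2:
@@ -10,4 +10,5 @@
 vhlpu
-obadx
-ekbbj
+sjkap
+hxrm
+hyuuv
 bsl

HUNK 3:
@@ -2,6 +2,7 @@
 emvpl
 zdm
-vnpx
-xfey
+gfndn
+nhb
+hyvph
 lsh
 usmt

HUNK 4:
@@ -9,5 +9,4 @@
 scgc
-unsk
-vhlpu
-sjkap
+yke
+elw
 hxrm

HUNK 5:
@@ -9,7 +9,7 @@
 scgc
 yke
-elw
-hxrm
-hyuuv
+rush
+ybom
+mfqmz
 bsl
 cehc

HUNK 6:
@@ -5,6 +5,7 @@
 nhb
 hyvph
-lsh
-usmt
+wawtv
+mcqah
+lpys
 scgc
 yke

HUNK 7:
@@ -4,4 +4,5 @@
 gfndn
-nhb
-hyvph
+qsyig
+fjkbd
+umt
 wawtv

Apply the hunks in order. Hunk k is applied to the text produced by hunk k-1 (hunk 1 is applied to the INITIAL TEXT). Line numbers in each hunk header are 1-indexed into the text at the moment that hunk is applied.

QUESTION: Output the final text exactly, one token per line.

Hunk 1: at line 2 remove [inj] add [vnpx,xfey] -> 14 lines: vfcy emvpl zdm vnpx xfey lsh usmt scgc unsk vhlpu obadx ekbbj bsl cehc
Hunk 2: at line 10 remove [obadx,ekbbj] add [sjkap,hxrm,hyuuv] -> 15 lines: vfcy emvpl zdm vnpx xfey lsh usmt scgc unsk vhlpu sjkap hxrm hyuuv bsl cehc
Hunk 3: at line 2 remove [vnpx,xfey] add [gfndn,nhb,hyvph] -> 16 lines: vfcy emvpl zdm gfndn nhb hyvph lsh usmt scgc unsk vhlpu sjkap hxrm hyuuv bsl cehc
Hunk 4: at line 9 remove [unsk,vhlpu,sjkap] add [yke,elw] -> 15 lines: vfcy emvpl zdm gfndn nhb hyvph lsh usmt scgc yke elw hxrm hyuuv bsl cehc
Hunk 5: at line 9 remove [elw,hxrm,hyuuv] add [rush,ybom,mfqmz] -> 15 lines: vfcy emvpl zdm gfndn nhb hyvph lsh usmt scgc yke rush ybom mfqmz bsl cehc
Hunk 6: at line 5 remove [lsh,usmt] add [wawtv,mcqah,lpys] -> 16 lines: vfcy emvpl zdm gfndn nhb hyvph wawtv mcqah lpys scgc yke rush ybom mfqmz bsl cehc
Hunk 7: at line 4 remove [nhb,hyvph] add [qsyig,fjkbd,umt] -> 17 lines: vfcy emvpl zdm gfndn qsyig fjkbd umt wawtv mcqah lpys scgc yke rush ybom mfqmz bsl cehc

Answer: vfcy
emvpl
zdm
gfndn
qsyig
fjkbd
umt
wawtv
mcqah
lpys
scgc
yke
rush
ybom
mfqmz
bsl
cehc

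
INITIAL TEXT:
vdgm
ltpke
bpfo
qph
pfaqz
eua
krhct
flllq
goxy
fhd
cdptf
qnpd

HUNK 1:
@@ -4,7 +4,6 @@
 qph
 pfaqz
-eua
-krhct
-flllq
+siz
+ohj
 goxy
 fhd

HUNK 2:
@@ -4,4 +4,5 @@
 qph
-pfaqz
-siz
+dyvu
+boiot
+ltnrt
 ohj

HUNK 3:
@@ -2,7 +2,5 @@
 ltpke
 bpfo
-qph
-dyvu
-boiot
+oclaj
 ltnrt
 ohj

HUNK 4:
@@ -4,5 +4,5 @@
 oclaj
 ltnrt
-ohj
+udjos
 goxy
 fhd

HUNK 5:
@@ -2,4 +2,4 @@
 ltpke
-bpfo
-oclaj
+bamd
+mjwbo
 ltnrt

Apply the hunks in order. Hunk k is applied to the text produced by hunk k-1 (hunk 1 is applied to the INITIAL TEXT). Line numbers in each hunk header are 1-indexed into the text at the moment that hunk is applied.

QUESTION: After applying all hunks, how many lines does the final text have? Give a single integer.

Hunk 1: at line 4 remove [eua,krhct,flllq] add [siz,ohj] -> 11 lines: vdgm ltpke bpfo qph pfaqz siz ohj goxy fhd cdptf qnpd
Hunk 2: at line 4 remove [pfaqz,siz] add [dyvu,boiot,ltnrt] -> 12 lines: vdgm ltpke bpfo qph dyvu boiot ltnrt ohj goxy fhd cdptf qnpd
Hunk 3: at line 2 remove [qph,dyvu,boiot] add [oclaj] -> 10 lines: vdgm ltpke bpfo oclaj ltnrt ohj goxy fhd cdptf qnpd
Hunk 4: at line 4 remove [ohj] add [udjos] -> 10 lines: vdgm ltpke bpfo oclaj ltnrt udjos goxy fhd cdptf qnpd
Hunk 5: at line 2 remove [bpfo,oclaj] add [bamd,mjwbo] -> 10 lines: vdgm ltpke bamd mjwbo ltnrt udjos goxy fhd cdptf qnpd
Final line count: 10

Answer: 10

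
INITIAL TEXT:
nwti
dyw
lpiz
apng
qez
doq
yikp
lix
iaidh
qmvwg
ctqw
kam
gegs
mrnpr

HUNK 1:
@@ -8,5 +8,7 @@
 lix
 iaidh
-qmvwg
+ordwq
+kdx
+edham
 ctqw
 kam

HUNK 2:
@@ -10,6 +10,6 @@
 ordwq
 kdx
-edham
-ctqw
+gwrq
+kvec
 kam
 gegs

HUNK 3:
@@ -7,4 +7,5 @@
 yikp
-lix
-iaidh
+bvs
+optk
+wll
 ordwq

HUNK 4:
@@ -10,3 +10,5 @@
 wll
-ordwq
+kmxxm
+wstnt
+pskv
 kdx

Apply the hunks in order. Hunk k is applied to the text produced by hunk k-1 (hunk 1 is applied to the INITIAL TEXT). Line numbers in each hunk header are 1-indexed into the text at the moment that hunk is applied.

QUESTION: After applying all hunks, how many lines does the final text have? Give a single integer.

Hunk 1: at line 8 remove [qmvwg] add [ordwq,kdx,edham] -> 16 lines: nwti dyw lpiz apng qez doq yikp lix iaidh ordwq kdx edham ctqw kam gegs mrnpr
Hunk 2: at line 10 remove [edham,ctqw] add [gwrq,kvec] -> 16 lines: nwti dyw lpiz apng qez doq yikp lix iaidh ordwq kdx gwrq kvec kam gegs mrnpr
Hunk 3: at line 7 remove [lix,iaidh] add [bvs,optk,wll] -> 17 lines: nwti dyw lpiz apng qez doq yikp bvs optk wll ordwq kdx gwrq kvec kam gegs mrnpr
Hunk 4: at line 10 remove [ordwq] add [kmxxm,wstnt,pskv] -> 19 lines: nwti dyw lpiz apng qez doq yikp bvs optk wll kmxxm wstnt pskv kdx gwrq kvec kam gegs mrnpr
Final line count: 19

Answer: 19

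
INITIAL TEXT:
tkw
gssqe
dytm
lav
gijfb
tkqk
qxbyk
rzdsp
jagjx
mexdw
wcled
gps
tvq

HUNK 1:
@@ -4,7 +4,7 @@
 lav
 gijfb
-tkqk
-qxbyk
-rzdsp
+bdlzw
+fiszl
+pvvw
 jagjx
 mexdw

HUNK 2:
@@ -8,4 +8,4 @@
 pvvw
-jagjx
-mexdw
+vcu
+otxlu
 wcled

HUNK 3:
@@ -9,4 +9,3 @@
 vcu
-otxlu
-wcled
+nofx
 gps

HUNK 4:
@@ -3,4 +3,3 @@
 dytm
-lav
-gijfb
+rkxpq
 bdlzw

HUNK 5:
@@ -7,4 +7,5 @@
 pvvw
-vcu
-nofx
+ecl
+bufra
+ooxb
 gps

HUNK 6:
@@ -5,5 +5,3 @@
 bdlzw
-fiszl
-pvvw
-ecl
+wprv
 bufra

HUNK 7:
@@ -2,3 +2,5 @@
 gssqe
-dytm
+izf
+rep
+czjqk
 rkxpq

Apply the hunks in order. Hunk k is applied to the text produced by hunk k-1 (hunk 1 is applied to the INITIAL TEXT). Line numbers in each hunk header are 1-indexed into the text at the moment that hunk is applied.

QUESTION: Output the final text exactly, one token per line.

Hunk 1: at line 4 remove [tkqk,qxbyk,rzdsp] add [bdlzw,fiszl,pvvw] -> 13 lines: tkw gssqe dytm lav gijfb bdlzw fiszl pvvw jagjx mexdw wcled gps tvq
Hunk 2: at line 8 remove [jagjx,mexdw] add [vcu,otxlu] -> 13 lines: tkw gssqe dytm lav gijfb bdlzw fiszl pvvw vcu otxlu wcled gps tvq
Hunk 3: at line 9 remove [otxlu,wcled] add [nofx] -> 12 lines: tkw gssqe dytm lav gijfb bdlzw fiszl pvvw vcu nofx gps tvq
Hunk 4: at line 3 remove [lav,gijfb] add [rkxpq] -> 11 lines: tkw gssqe dytm rkxpq bdlzw fiszl pvvw vcu nofx gps tvq
Hunk 5: at line 7 remove [vcu,nofx] add [ecl,bufra,ooxb] -> 12 lines: tkw gssqe dytm rkxpq bdlzw fiszl pvvw ecl bufra ooxb gps tvq
Hunk 6: at line 5 remove [fiszl,pvvw,ecl] add [wprv] -> 10 lines: tkw gssqe dytm rkxpq bdlzw wprv bufra ooxb gps tvq
Hunk 7: at line 2 remove [dytm] add [izf,rep,czjqk] -> 12 lines: tkw gssqe izf rep czjqk rkxpq bdlzw wprv bufra ooxb gps tvq

Answer: tkw
gssqe
izf
rep
czjqk
rkxpq
bdlzw
wprv
bufra
ooxb
gps
tvq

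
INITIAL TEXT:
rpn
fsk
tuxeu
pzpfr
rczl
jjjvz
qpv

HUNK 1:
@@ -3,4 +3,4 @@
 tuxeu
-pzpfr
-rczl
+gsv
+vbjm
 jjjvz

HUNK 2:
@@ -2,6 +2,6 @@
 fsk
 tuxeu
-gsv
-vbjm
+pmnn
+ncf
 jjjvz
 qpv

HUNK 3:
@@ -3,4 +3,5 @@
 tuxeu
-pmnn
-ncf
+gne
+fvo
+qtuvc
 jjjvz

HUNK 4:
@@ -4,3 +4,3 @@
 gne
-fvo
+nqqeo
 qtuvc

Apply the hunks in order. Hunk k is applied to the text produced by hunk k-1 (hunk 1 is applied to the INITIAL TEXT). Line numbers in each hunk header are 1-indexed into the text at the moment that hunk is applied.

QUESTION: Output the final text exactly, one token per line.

Hunk 1: at line 3 remove [pzpfr,rczl] add [gsv,vbjm] -> 7 lines: rpn fsk tuxeu gsv vbjm jjjvz qpv
Hunk 2: at line 2 remove [gsv,vbjm] add [pmnn,ncf] -> 7 lines: rpn fsk tuxeu pmnn ncf jjjvz qpv
Hunk 3: at line 3 remove [pmnn,ncf] add [gne,fvo,qtuvc] -> 8 lines: rpn fsk tuxeu gne fvo qtuvc jjjvz qpv
Hunk 4: at line 4 remove [fvo] add [nqqeo] -> 8 lines: rpn fsk tuxeu gne nqqeo qtuvc jjjvz qpv

Answer: rpn
fsk
tuxeu
gne
nqqeo
qtuvc
jjjvz
qpv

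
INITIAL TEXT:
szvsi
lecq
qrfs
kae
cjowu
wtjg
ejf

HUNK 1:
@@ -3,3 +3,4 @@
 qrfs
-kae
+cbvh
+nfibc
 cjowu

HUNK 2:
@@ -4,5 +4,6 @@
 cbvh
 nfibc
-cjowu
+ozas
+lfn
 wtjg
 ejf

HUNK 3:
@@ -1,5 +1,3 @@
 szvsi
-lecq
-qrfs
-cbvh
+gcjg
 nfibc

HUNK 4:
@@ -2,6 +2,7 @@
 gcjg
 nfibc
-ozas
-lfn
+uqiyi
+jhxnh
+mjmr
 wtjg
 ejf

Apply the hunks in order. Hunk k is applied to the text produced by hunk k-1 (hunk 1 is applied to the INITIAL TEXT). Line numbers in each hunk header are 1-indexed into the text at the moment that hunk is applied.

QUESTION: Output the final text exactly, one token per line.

Hunk 1: at line 3 remove [kae] add [cbvh,nfibc] -> 8 lines: szvsi lecq qrfs cbvh nfibc cjowu wtjg ejf
Hunk 2: at line 4 remove [cjowu] add [ozas,lfn] -> 9 lines: szvsi lecq qrfs cbvh nfibc ozas lfn wtjg ejf
Hunk 3: at line 1 remove [lecq,qrfs,cbvh] add [gcjg] -> 7 lines: szvsi gcjg nfibc ozas lfn wtjg ejf
Hunk 4: at line 2 remove [ozas,lfn] add [uqiyi,jhxnh,mjmr] -> 8 lines: szvsi gcjg nfibc uqiyi jhxnh mjmr wtjg ejf

Answer: szvsi
gcjg
nfibc
uqiyi
jhxnh
mjmr
wtjg
ejf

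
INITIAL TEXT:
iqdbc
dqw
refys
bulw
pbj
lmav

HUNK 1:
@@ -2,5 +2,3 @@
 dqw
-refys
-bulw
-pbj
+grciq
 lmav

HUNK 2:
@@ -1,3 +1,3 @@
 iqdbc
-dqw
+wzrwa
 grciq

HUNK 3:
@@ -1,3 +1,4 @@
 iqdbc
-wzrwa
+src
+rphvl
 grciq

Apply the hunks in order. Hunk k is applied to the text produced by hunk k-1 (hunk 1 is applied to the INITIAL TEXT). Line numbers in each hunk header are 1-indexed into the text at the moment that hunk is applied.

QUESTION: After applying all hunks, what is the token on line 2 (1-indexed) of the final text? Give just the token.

Answer: src

Derivation:
Hunk 1: at line 2 remove [refys,bulw,pbj] add [grciq] -> 4 lines: iqdbc dqw grciq lmav
Hunk 2: at line 1 remove [dqw] add [wzrwa] -> 4 lines: iqdbc wzrwa grciq lmav
Hunk 3: at line 1 remove [wzrwa] add [src,rphvl] -> 5 lines: iqdbc src rphvl grciq lmav
Final line 2: src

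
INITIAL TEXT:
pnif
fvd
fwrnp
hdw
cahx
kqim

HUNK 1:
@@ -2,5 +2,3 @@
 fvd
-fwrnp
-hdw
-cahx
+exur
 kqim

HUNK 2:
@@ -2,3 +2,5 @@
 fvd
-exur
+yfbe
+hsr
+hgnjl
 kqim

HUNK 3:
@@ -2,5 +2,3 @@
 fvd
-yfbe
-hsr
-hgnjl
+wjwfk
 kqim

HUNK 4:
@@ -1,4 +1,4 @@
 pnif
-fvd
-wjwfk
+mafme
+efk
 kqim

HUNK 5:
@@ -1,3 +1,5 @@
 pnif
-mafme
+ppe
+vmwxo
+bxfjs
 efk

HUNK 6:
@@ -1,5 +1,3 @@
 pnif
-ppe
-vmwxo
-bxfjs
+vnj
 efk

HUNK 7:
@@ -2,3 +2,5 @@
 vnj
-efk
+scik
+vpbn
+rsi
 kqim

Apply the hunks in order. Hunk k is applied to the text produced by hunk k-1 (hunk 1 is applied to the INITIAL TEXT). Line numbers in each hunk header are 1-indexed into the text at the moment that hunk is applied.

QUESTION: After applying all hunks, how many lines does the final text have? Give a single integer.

Answer: 6

Derivation:
Hunk 1: at line 2 remove [fwrnp,hdw,cahx] add [exur] -> 4 lines: pnif fvd exur kqim
Hunk 2: at line 2 remove [exur] add [yfbe,hsr,hgnjl] -> 6 lines: pnif fvd yfbe hsr hgnjl kqim
Hunk 3: at line 2 remove [yfbe,hsr,hgnjl] add [wjwfk] -> 4 lines: pnif fvd wjwfk kqim
Hunk 4: at line 1 remove [fvd,wjwfk] add [mafme,efk] -> 4 lines: pnif mafme efk kqim
Hunk 5: at line 1 remove [mafme] add [ppe,vmwxo,bxfjs] -> 6 lines: pnif ppe vmwxo bxfjs efk kqim
Hunk 6: at line 1 remove [ppe,vmwxo,bxfjs] add [vnj] -> 4 lines: pnif vnj efk kqim
Hunk 7: at line 2 remove [efk] add [scik,vpbn,rsi] -> 6 lines: pnif vnj scik vpbn rsi kqim
Final line count: 6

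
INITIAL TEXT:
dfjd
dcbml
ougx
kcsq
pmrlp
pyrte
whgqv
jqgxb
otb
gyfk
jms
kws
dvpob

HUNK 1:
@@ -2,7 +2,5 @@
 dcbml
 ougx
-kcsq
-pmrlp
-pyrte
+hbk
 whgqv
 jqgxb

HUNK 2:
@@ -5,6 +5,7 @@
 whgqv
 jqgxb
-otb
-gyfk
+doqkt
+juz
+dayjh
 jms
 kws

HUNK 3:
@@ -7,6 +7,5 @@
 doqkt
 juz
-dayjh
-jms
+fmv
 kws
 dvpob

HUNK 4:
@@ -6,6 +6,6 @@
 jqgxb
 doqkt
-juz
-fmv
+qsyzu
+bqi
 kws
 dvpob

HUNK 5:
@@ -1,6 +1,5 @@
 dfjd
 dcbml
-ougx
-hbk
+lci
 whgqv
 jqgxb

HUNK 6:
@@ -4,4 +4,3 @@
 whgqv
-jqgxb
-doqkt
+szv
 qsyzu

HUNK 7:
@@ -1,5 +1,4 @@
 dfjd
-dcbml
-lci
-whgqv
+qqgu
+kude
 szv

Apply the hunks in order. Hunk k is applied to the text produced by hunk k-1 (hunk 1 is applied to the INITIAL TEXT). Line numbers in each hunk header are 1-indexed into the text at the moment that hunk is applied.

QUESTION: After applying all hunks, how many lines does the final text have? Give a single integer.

Answer: 8

Derivation:
Hunk 1: at line 2 remove [kcsq,pmrlp,pyrte] add [hbk] -> 11 lines: dfjd dcbml ougx hbk whgqv jqgxb otb gyfk jms kws dvpob
Hunk 2: at line 5 remove [otb,gyfk] add [doqkt,juz,dayjh] -> 12 lines: dfjd dcbml ougx hbk whgqv jqgxb doqkt juz dayjh jms kws dvpob
Hunk 3: at line 7 remove [dayjh,jms] add [fmv] -> 11 lines: dfjd dcbml ougx hbk whgqv jqgxb doqkt juz fmv kws dvpob
Hunk 4: at line 6 remove [juz,fmv] add [qsyzu,bqi] -> 11 lines: dfjd dcbml ougx hbk whgqv jqgxb doqkt qsyzu bqi kws dvpob
Hunk 5: at line 1 remove [ougx,hbk] add [lci] -> 10 lines: dfjd dcbml lci whgqv jqgxb doqkt qsyzu bqi kws dvpob
Hunk 6: at line 4 remove [jqgxb,doqkt] add [szv] -> 9 lines: dfjd dcbml lci whgqv szv qsyzu bqi kws dvpob
Hunk 7: at line 1 remove [dcbml,lci,whgqv] add [qqgu,kude] -> 8 lines: dfjd qqgu kude szv qsyzu bqi kws dvpob
Final line count: 8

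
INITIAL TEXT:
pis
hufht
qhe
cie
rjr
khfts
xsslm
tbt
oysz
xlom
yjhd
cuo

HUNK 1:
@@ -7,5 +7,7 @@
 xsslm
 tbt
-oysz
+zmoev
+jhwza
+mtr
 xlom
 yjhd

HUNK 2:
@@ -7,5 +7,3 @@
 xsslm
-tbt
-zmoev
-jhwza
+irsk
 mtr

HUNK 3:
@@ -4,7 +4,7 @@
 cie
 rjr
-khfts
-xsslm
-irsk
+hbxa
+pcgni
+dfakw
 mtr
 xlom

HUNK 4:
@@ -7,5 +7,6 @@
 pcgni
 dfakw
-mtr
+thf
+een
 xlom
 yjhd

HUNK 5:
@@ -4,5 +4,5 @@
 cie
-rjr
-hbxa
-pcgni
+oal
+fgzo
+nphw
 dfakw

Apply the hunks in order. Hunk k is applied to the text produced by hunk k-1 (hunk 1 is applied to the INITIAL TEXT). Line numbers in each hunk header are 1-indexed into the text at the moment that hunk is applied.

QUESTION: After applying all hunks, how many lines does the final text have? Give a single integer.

Answer: 13

Derivation:
Hunk 1: at line 7 remove [oysz] add [zmoev,jhwza,mtr] -> 14 lines: pis hufht qhe cie rjr khfts xsslm tbt zmoev jhwza mtr xlom yjhd cuo
Hunk 2: at line 7 remove [tbt,zmoev,jhwza] add [irsk] -> 12 lines: pis hufht qhe cie rjr khfts xsslm irsk mtr xlom yjhd cuo
Hunk 3: at line 4 remove [khfts,xsslm,irsk] add [hbxa,pcgni,dfakw] -> 12 lines: pis hufht qhe cie rjr hbxa pcgni dfakw mtr xlom yjhd cuo
Hunk 4: at line 7 remove [mtr] add [thf,een] -> 13 lines: pis hufht qhe cie rjr hbxa pcgni dfakw thf een xlom yjhd cuo
Hunk 5: at line 4 remove [rjr,hbxa,pcgni] add [oal,fgzo,nphw] -> 13 lines: pis hufht qhe cie oal fgzo nphw dfakw thf een xlom yjhd cuo
Final line count: 13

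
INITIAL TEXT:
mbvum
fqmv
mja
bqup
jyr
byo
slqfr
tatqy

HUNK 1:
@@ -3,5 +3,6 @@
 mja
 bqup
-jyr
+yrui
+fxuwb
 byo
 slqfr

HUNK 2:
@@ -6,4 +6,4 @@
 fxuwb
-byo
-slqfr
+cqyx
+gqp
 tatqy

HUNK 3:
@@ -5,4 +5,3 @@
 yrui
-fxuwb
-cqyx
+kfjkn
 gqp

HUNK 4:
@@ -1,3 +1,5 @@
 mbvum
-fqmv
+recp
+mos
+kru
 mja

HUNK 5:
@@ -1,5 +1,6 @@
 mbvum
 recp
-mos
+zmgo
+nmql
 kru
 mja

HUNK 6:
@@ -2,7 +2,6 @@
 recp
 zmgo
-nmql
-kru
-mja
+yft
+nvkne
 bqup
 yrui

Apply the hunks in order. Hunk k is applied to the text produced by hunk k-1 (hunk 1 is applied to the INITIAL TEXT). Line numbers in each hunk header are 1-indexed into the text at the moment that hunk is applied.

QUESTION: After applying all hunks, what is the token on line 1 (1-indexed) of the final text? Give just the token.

Hunk 1: at line 3 remove [jyr] add [yrui,fxuwb] -> 9 lines: mbvum fqmv mja bqup yrui fxuwb byo slqfr tatqy
Hunk 2: at line 6 remove [byo,slqfr] add [cqyx,gqp] -> 9 lines: mbvum fqmv mja bqup yrui fxuwb cqyx gqp tatqy
Hunk 3: at line 5 remove [fxuwb,cqyx] add [kfjkn] -> 8 lines: mbvum fqmv mja bqup yrui kfjkn gqp tatqy
Hunk 4: at line 1 remove [fqmv] add [recp,mos,kru] -> 10 lines: mbvum recp mos kru mja bqup yrui kfjkn gqp tatqy
Hunk 5: at line 1 remove [mos] add [zmgo,nmql] -> 11 lines: mbvum recp zmgo nmql kru mja bqup yrui kfjkn gqp tatqy
Hunk 6: at line 2 remove [nmql,kru,mja] add [yft,nvkne] -> 10 lines: mbvum recp zmgo yft nvkne bqup yrui kfjkn gqp tatqy
Final line 1: mbvum

Answer: mbvum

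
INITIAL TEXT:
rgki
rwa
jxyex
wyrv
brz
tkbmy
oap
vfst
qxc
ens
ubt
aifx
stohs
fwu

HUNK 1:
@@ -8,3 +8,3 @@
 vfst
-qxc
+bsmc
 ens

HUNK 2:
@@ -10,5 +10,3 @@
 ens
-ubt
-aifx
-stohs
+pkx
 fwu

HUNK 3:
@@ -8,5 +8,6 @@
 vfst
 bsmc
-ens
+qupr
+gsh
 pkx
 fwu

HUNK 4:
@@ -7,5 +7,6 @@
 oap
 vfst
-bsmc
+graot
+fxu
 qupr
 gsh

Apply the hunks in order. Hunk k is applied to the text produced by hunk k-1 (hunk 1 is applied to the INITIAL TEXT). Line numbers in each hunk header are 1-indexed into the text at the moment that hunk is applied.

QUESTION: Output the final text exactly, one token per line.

Answer: rgki
rwa
jxyex
wyrv
brz
tkbmy
oap
vfst
graot
fxu
qupr
gsh
pkx
fwu

Derivation:
Hunk 1: at line 8 remove [qxc] add [bsmc] -> 14 lines: rgki rwa jxyex wyrv brz tkbmy oap vfst bsmc ens ubt aifx stohs fwu
Hunk 2: at line 10 remove [ubt,aifx,stohs] add [pkx] -> 12 lines: rgki rwa jxyex wyrv brz tkbmy oap vfst bsmc ens pkx fwu
Hunk 3: at line 8 remove [ens] add [qupr,gsh] -> 13 lines: rgki rwa jxyex wyrv brz tkbmy oap vfst bsmc qupr gsh pkx fwu
Hunk 4: at line 7 remove [bsmc] add [graot,fxu] -> 14 lines: rgki rwa jxyex wyrv brz tkbmy oap vfst graot fxu qupr gsh pkx fwu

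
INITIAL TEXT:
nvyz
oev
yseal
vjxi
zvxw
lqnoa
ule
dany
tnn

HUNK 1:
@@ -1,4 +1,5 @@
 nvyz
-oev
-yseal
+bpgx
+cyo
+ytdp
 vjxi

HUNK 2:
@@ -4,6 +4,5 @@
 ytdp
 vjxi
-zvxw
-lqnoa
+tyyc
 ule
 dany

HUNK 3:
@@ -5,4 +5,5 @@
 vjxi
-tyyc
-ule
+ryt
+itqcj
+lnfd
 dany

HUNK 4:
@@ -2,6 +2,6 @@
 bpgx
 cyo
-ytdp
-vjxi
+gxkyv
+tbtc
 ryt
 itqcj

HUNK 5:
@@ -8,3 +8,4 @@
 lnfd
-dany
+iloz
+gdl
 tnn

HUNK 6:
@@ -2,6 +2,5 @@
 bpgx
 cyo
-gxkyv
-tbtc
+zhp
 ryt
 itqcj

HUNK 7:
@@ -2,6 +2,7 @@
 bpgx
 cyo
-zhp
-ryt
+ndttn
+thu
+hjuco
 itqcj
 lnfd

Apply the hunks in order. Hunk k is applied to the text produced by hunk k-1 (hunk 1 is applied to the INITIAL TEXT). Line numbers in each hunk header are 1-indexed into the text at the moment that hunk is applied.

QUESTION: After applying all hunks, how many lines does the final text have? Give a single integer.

Hunk 1: at line 1 remove [oev,yseal] add [bpgx,cyo,ytdp] -> 10 lines: nvyz bpgx cyo ytdp vjxi zvxw lqnoa ule dany tnn
Hunk 2: at line 4 remove [zvxw,lqnoa] add [tyyc] -> 9 lines: nvyz bpgx cyo ytdp vjxi tyyc ule dany tnn
Hunk 3: at line 5 remove [tyyc,ule] add [ryt,itqcj,lnfd] -> 10 lines: nvyz bpgx cyo ytdp vjxi ryt itqcj lnfd dany tnn
Hunk 4: at line 2 remove [ytdp,vjxi] add [gxkyv,tbtc] -> 10 lines: nvyz bpgx cyo gxkyv tbtc ryt itqcj lnfd dany tnn
Hunk 5: at line 8 remove [dany] add [iloz,gdl] -> 11 lines: nvyz bpgx cyo gxkyv tbtc ryt itqcj lnfd iloz gdl tnn
Hunk 6: at line 2 remove [gxkyv,tbtc] add [zhp] -> 10 lines: nvyz bpgx cyo zhp ryt itqcj lnfd iloz gdl tnn
Hunk 7: at line 2 remove [zhp,ryt] add [ndttn,thu,hjuco] -> 11 lines: nvyz bpgx cyo ndttn thu hjuco itqcj lnfd iloz gdl tnn
Final line count: 11

Answer: 11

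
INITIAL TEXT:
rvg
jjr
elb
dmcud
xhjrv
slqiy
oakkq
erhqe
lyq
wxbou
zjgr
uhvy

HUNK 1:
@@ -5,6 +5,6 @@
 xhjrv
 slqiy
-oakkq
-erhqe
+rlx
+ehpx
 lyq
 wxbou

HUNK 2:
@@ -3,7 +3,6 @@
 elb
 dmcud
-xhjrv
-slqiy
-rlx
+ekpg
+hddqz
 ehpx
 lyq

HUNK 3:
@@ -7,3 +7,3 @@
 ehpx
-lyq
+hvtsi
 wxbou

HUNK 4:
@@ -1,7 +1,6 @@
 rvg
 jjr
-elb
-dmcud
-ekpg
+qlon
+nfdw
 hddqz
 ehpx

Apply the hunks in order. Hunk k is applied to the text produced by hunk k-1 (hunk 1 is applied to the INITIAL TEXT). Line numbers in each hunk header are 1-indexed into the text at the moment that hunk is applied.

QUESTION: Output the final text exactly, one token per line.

Answer: rvg
jjr
qlon
nfdw
hddqz
ehpx
hvtsi
wxbou
zjgr
uhvy

Derivation:
Hunk 1: at line 5 remove [oakkq,erhqe] add [rlx,ehpx] -> 12 lines: rvg jjr elb dmcud xhjrv slqiy rlx ehpx lyq wxbou zjgr uhvy
Hunk 2: at line 3 remove [xhjrv,slqiy,rlx] add [ekpg,hddqz] -> 11 lines: rvg jjr elb dmcud ekpg hddqz ehpx lyq wxbou zjgr uhvy
Hunk 3: at line 7 remove [lyq] add [hvtsi] -> 11 lines: rvg jjr elb dmcud ekpg hddqz ehpx hvtsi wxbou zjgr uhvy
Hunk 4: at line 1 remove [elb,dmcud,ekpg] add [qlon,nfdw] -> 10 lines: rvg jjr qlon nfdw hddqz ehpx hvtsi wxbou zjgr uhvy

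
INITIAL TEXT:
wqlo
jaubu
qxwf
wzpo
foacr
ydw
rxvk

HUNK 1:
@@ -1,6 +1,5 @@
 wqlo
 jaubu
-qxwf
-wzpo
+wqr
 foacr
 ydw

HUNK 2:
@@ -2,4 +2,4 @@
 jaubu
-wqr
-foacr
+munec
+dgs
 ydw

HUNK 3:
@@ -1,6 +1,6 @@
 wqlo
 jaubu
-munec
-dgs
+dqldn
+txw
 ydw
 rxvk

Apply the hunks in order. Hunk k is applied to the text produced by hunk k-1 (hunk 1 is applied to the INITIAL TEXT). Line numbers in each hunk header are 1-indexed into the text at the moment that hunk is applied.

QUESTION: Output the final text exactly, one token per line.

Hunk 1: at line 1 remove [qxwf,wzpo] add [wqr] -> 6 lines: wqlo jaubu wqr foacr ydw rxvk
Hunk 2: at line 2 remove [wqr,foacr] add [munec,dgs] -> 6 lines: wqlo jaubu munec dgs ydw rxvk
Hunk 3: at line 1 remove [munec,dgs] add [dqldn,txw] -> 6 lines: wqlo jaubu dqldn txw ydw rxvk

Answer: wqlo
jaubu
dqldn
txw
ydw
rxvk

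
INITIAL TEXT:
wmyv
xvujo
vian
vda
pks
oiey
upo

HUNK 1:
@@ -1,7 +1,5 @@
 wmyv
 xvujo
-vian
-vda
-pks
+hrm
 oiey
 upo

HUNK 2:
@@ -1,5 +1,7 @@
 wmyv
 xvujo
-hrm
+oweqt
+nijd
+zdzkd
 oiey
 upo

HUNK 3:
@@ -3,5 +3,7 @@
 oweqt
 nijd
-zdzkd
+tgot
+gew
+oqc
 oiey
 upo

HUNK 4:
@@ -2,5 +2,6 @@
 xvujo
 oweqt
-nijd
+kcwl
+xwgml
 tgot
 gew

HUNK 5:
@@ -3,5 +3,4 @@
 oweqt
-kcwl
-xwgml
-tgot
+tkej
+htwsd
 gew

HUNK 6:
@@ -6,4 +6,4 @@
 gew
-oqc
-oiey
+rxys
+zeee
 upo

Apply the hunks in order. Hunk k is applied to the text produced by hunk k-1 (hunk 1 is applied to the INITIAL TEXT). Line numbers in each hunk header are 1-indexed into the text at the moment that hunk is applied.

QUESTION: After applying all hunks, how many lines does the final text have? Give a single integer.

Answer: 9

Derivation:
Hunk 1: at line 1 remove [vian,vda,pks] add [hrm] -> 5 lines: wmyv xvujo hrm oiey upo
Hunk 2: at line 1 remove [hrm] add [oweqt,nijd,zdzkd] -> 7 lines: wmyv xvujo oweqt nijd zdzkd oiey upo
Hunk 3: at line 3 remove [zdzkd] add [tgot,gew,oqc] -> 9 lines: wmyv xvujo oweqt nijd tgot gew oqc oiey upo
Hunk 4: at line 2 remove [nijd] add [kcwl,xwgml] -> 10 lines: wmyv xvujo oweqt kcwl xwgml tgot gew oqc oiey upo
Hunk 5: at line 3 remove [kcwl,xwgml,tgot] add [tkej,htwsd] -> 9 lines: wmyv xvujo oweqt tkej htwsd gew oqc oiey upo
Hunk 6: at line 6 remove [oqc,oiey] add [rxys,zeee] -> 9 lines: wmyv xvujo oweqt tkej htwsd gew rxys zeee upo
Final line count: 9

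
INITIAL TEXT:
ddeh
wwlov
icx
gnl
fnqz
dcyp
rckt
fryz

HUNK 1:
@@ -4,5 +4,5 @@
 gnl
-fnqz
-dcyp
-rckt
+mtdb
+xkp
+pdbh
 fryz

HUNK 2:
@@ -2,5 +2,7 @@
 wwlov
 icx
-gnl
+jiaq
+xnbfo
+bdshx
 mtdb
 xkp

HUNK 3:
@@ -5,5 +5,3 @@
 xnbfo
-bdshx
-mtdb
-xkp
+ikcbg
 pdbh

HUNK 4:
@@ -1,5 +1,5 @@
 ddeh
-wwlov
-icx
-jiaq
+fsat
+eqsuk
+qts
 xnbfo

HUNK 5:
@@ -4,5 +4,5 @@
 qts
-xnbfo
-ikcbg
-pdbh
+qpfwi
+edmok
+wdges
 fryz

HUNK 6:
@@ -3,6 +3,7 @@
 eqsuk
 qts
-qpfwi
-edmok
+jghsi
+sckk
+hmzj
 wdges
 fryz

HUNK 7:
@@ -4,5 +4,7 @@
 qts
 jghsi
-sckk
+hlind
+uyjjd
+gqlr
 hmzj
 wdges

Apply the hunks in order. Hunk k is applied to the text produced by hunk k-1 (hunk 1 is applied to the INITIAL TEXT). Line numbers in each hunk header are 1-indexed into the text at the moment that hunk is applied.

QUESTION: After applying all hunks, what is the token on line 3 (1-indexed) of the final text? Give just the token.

Hunk 1: at line 4 remove [fnqz,dcyp,rckt] add [mtdb,xkp,pdbh] -> 8 lines: ddeh wwlov icx gnl mtdb xkp pdbh fryz
Hunk 2: at line 2 remove [gnl] add [jiaq,xnbfo,bdshx] -> 10 lines: ddeh wwlov icx jiaq xnbfo bdshx mtdb xkp pdbh fryz
Hunk 3: at line 5 remove [bdshx,mtdb,xkp] add [ikcbg] -> 8 lines: ddeh wwlov icx jiaq xnbfo ikcbg pdbh fryz
Hunk 4: at line 1 remove [wwlov,icx,jiaq] add [fsat,eqsuk,qts] -> 8 lines: ddeh fsat eqsuk qts xnbfo ikcbg pdbh fryz
Hunk 5: at line 4 remove [xnbfo,ikcbg,pdbh] add [qpfwi,edmok,wdges] -> 8 lines: ddeh fsat eqsuk qts qpfwi edmok wdges fryz
Hunk 6: at line 3 remove [qpfwi,edmok] add [jghsi,sckk,hmzj] -> 9 lines: ddeh fsat eqsuk qts jghsi sckk hmzj wdges fryz
Hunk 7: at line 4 remove [sckk] add [hlind,uyjjd,gqlr] -> 11 lines: ddeh fsat eqsuk qts jghsi hlind uyjjd gqlr hmzj wdges fryz
Final line 3: eqsuk

Answer: eqsuk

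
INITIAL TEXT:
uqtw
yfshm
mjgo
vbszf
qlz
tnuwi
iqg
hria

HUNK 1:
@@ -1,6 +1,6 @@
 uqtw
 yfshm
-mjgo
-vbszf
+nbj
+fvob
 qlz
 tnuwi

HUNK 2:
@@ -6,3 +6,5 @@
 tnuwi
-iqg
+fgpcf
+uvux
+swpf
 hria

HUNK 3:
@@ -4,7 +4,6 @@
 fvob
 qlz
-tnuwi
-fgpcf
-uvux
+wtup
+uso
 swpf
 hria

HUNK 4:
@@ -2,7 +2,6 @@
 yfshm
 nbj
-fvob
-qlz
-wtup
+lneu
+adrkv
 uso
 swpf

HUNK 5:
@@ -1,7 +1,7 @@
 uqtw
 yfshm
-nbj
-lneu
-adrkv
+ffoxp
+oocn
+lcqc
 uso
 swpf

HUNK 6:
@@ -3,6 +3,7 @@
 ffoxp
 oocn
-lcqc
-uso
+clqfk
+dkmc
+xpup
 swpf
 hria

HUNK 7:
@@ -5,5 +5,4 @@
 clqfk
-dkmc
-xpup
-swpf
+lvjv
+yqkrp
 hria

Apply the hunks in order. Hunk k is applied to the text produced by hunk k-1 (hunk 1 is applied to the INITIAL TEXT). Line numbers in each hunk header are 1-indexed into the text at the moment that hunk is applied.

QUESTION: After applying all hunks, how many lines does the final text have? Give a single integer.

Hunk 1: at line 1 remove [mjgo,vbszf] add [nbj,fvob] -> 8 lines: uqtw yfshm nbj fvob qlz tnuwi iqg hria
Hunk 2: at line 6 remove [iqg] add [fgpcf,uvux,swpf] -> 10 lines: uqtw yfshm nbj fvob qlz tnuwi fgpcf uvux swpf hria
Hunk 3: at line 4 remove [tnuwi,fgpcf,uvux] add [wtup,uso] -> 9 lines: uqtw yfshm nbj fvob qlz wtup uso swpf hria
Hunk 4: at line 2 remove [fvob,qlz,wtup] add [lneu,adrkv] -> 8 lines: uqtw yfshm nbj lneu adrkv uso swpf hria
Hunk 5: at line 1 remove [nbj,lneu,adrkv] add [ffoxp,oocn,lcqc] -> 8 lines: uqtw yfshm ffoxp oocn lcqc uso swpf hria
Hunk 6: at line 3 remove [lcqc,uso] add [clqfk,dkmc,xpup] -> 9 lines: uqtw yfshm ffoxp oocn clqfk dkmc xpup swpf hria
Hunk 7: at line 5 remove [dkmc,xpup,swpf] add [lvjv,yqkrp] -> 8 lines: uqtw yfshm ffoxp oocn clqfk lvjv yqkrp hria
Final line count: 8

Answer: 8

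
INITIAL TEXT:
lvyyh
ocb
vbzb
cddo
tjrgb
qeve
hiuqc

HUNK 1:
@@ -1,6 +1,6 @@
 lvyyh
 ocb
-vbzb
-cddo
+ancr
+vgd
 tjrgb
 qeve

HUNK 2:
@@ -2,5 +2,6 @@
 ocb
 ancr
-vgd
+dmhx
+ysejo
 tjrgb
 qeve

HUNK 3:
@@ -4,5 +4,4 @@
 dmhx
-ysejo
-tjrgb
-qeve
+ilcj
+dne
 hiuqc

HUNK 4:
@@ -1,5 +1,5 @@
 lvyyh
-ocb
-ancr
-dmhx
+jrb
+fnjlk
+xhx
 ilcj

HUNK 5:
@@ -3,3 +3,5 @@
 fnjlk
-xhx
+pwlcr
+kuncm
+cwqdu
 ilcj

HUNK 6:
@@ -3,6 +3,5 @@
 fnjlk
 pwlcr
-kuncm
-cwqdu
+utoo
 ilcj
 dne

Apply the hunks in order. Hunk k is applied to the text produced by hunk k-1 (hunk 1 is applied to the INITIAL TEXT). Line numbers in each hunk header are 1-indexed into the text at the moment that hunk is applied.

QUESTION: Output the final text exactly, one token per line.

Hunk 1: at line 1 remove [vbzb,cddo] add [ancr,vgd] -> 7 lines: lvyyh ocb ancr vgd tjrgb qeve hiuqc
Hunk 2: at line 2 remove [vgd] add [dmhx,ysejo] -> 8 lines: lvyyh ocb ancr dmhx ysejo tjrgb qeve hiuqc
Hunk 3: at line 4 remove [ysejo,tjrgb,qeve] add [ilcj,dne] -> 7 lines: lvyyh ocb ancr dmhx ilcj dne hiuqc
Hunk 4: at line 1 remove [ocb,ancr,dmhx] add [jrb,fnjlk,xhx] -> 7 lines: lvyyh jrb fnjlk xhx ilcj dne hiuqc
Hunk 5: at line 3 remove [xhx] add [pwlcr,kuncm,cwqdu] -> 9 lines: lvyyh jrb fnjlk pwlcr kuncm cwqdu ilcj dne hiuqc
Hunk 6: at line 3 remove [kuncm,cwqdu] add [utoo] -> 8 lines: lvyyh jrb fnjlk pwlcr utoo ilcj dne hiuqc

Answer: lvyyh
jrb
fnjlk
pwlcr
utoo
ilcj
dne
hiuqc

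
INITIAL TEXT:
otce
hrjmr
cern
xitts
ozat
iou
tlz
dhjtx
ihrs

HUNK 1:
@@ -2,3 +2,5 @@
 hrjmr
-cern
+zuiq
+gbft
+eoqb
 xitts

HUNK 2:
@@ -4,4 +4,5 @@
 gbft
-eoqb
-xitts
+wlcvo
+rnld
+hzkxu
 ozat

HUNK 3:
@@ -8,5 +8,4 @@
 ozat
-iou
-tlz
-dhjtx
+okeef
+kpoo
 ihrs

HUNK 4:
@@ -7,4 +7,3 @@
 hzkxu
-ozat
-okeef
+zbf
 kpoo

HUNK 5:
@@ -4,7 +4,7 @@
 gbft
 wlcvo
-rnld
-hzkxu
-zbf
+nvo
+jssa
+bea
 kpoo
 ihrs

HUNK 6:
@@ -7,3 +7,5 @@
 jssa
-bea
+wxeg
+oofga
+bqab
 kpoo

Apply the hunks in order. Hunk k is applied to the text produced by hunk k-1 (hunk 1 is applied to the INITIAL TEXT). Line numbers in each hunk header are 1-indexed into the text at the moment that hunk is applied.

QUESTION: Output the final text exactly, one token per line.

Answer: otce
hrjmr
zuiq
gbft
wlcvo
nvo
jssa
wxeg
oofga
bqab
kpoo
ihrs

Derivation:
Hunk 1: at line 2 remove [cern] add [zuiq,gbft,eoqb] -> 11 lines: otce hrjmr zuiq gbft eoqb xitts ozat iou tlz dhjtx ihrs
Hunk 2: at line 4 remove [eoqb,xitts] add [wlcvo,rnld,hzkxu] -> 12 lines: otce hrjmr zuiq gbft wlcvo rnld hzkxu ozat iou tlz dhjtx ihrs
Hunk 3: at line 8 remove [iou,tlz,dhjtx] add [okeef,kpoo] -> 11 lines: otce hrjmr zuiq gbft wlcvo rnld hzkxu ozat okeef kpoo ihrs
Hunk 4: at line 7 remove [ozat,okeef] add [zbf] -> 10 lines: otce hrjmr zuiq gbft wlcvo rnld hzkxu zbf kpoo ihrs
Hunk 5: at line 4 remove [rnld,hzkxu,zbf] add [nvo,jssa,bea] -> 10 lines: otce hrjmr zuiq gbft wlcvo nvo jssa bea kpoo ihrs
Hunk 6: at line 7 remove [bea] add [wxeg,oofga,bqab] -> 12 lines: otce hrjmr zuiq gbft wlcvo nvo jssa wxeg oofga bqab kpoo ihrs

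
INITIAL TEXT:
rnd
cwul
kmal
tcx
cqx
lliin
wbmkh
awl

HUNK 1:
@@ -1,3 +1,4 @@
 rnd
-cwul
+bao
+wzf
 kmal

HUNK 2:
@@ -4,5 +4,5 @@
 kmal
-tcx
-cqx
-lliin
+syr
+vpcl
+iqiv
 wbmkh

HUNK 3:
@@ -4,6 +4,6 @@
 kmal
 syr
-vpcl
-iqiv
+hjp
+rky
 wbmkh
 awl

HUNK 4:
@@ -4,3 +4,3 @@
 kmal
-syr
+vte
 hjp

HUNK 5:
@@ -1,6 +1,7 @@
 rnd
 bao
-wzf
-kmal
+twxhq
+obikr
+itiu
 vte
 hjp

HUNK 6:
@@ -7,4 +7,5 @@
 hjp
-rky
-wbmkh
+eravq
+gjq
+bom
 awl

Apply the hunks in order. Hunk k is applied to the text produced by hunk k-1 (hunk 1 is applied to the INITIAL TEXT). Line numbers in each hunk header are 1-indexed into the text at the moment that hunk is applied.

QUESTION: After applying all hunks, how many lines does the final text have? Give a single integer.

Answer: 11

Derivation:
Hunk 1: at line 1 remove [cwul] add [bao,wzf] -> 9 lines: rnd bao wzf kmal tcx cqx lliin wbmkh awl
Hunk 2: at line 4 remove [tcx,cqx,lliin] add [syr,vpcl,iqiv] -> 9 lines: rnd bao wzf kmal syr vpcl iqiv wbmkh awl
Hunk 3: at line 4 remove [vpcl,iqiv] add [hjp,rky] -> 9 lines: rnd bao wzf kmal syr hjp rky wbmkh awl
Hunk 4: at line 4 remove [syr] add [vte] -> 9 lines: rnd bao wzf kmal vte hjp rky wbmkh awl
Hunk 5: at line 1 remove [wzf,kmal] add [twxhq,obikr,itiu] -> 10 lines: rnd bao twxhq obikr itiu vte hjp rky wbmkh awl
Hunk 6: at line 7 remove [rky,wbmkh] add [eravq,gjq,bom] -> 11 lines: rnd bao twxhq obikr itiu vte hjp eravq gjq bom awl
Final line count: 11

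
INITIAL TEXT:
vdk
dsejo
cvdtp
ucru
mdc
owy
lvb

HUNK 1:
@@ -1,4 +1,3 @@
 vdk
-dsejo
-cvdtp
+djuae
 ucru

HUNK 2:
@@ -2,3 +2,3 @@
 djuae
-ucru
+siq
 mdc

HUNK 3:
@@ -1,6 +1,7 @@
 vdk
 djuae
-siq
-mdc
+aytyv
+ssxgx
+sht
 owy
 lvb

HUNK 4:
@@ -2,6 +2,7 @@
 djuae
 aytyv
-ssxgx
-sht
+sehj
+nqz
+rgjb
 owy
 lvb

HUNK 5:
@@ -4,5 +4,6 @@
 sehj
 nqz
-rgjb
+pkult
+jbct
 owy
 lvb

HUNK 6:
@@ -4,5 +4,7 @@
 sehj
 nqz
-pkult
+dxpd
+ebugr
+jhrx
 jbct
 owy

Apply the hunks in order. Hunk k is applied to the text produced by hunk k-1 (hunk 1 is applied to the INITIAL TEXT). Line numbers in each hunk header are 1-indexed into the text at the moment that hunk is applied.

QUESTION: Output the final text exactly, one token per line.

Hunk 1: at line 1 remove [dsejo,cvdtp] add [djuae] -> 6 lines: vdk djuae ucru mdc owy lvb
Hunk 2: at line 2 remove [ucru] add [siq] -> 6 lines: vdk djuae siq mdc owy lvb
Hunk 3: at line 1 remove [siq,mdc] add [aytyv,ssxgx,sht] -> 7 lines: vdk djuae aytyv ssxgx sht owy lvb
Hunk 4: at line 2 remove [ssxgx,sht] add [sehj,nqz,rgjb] -> 8 lines: vdk djuae aytyv sehj nqz rgjb owy lvb
Hunk 5: at line 4 remove [rgjb] add [pkult,jbct] -> 9 lines: vdk djuae aytyv sehj nqz pkult jbct owy lvb
Hunk 6: at line 4 remove [pkult] add [dxpd,ebugr,jhrx] -> 11 lines: vdk djuae aytyv sehj nqz dxpd ebugr jhrx jbct owy lvb

Answer: vdk
djuae
aytyv
sehj
nqz
dxpd
ebugr
jhrx
jbct
owy
lvb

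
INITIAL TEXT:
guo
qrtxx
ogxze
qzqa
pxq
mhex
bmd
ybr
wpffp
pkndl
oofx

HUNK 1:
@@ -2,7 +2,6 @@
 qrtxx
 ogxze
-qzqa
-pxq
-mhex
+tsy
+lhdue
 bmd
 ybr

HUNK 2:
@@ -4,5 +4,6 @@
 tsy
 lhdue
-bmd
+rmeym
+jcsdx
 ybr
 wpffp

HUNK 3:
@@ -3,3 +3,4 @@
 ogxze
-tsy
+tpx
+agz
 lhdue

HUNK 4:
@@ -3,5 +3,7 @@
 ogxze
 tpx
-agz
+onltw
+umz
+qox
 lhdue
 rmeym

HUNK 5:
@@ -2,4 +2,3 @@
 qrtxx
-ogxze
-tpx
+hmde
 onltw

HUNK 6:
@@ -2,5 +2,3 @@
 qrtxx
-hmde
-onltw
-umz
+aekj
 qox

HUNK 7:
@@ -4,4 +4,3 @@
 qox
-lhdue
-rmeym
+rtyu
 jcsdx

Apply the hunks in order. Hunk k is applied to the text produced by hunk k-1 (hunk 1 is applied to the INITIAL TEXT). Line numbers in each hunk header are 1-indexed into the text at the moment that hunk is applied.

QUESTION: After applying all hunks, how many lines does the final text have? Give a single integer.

Answer: 10

Derivation:
Hunk 1: at line 2 remove [qzqa,pxq,mhex] add [tsy,lhdue] -> 10 lines: guo qrtxx ogxze tsy lhdue bmd ybr wpffp pkndl oofx
Hunk 2: at line 4 remove [bmd] add [rmeym,jcsdx] -> 11 lines: guo qrtxx ogxze tsy lhdue rmeym jcsdx ybr wpffp pkndl oofx
Hunk 3: at line 3 remove [tsy] add [tpx,agz] -> 12 lines: guo qrtxx ogxze tpx agz lhdue rmeym jcsdx ybr wpffp pkndl oofx
Hunk 4: at line 3 remove [agz] add [onltw,umz,qox] -> 14 lines: guo qrtxx ogxze tpx onltw umz qox lhdue rmeym jcsdx ybr wpffp pkndl oofx
Hunk 5: at line 2 remove [ogxze,tpx] add [hmde] -> 13 lines: guo qrtxx hmde onltw umz qox lhdue rmeym jcsdx ybr wpffp pkndl oofx
Hunk 6: at line 2 remove [hmde,onltw,umz] add [aekj] -> 11 lines: guo qrtxx aekj qox lhdue rmeym jcsdx ybr wpffp pkndl oofx
Hunk 7: at line 4 remove [lhdue,rmeym] add [rtyu] -> 10 lines: guo qrtxx aekj qox rtyu jcsdx ybr wpffp pkndl oofx
Final line count: 10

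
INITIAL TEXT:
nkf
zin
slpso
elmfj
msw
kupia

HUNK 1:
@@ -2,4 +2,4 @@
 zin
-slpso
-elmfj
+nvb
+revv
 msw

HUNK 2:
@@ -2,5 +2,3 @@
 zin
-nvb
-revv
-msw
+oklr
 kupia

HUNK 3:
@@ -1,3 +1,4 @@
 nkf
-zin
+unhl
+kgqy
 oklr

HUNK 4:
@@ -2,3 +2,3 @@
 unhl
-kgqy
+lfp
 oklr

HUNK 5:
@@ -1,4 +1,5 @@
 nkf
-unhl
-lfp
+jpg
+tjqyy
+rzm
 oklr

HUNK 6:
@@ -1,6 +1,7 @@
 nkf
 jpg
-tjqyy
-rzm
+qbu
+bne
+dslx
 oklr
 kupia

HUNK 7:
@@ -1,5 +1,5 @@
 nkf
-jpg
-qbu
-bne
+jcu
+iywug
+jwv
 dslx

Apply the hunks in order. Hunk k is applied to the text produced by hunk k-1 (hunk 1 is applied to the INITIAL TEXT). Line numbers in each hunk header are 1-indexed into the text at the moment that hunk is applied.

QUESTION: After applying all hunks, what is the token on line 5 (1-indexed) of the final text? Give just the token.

Hunk 1: at line 2 remove [slpso,elmfj] add [nvb,revv] -> 6 lines: nkf zin nvb revv msw kupia
Hunk 2: at line 2 remove [nvb,revv,msw] add [oklr] -> 4 lines: nkf zin oklr kupia
Hunk 3: at line 1 remove [zin] add [unhl,kgqy] -> 5 lines: nkf unhl kgqy oklr kupia
Hunk 4: at line 2 remove [kgqy] add [lfp] -> 5 lines: nkf unhl lfp oklr kupia
Hunk 5: at line 1 remove [unhl,lfp] add [jpg,tjqyy,rzm] -> 6 lines: nkf jpg tjqyy rzm oklr kupia
Hunk 6: at line 1 remove [tjqyy,rzm] add [qbu,bne,dslx] -> 7 lines: nkf jpg qbu bne dslx oklr kupia
Hunk 7: at line 1 remove [jpg,qbu,bne] add [jcu,iywug,jwv] -> 7 lines: nkf jcu iywug jwv dslx oklr kupia
Final line 5: dslx

Answer: dslx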